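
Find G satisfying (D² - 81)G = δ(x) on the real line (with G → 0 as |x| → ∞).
-\frac{e^{-9|x|}}{18}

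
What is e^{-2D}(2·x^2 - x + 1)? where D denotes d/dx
2 x^{2} - 9 x + 11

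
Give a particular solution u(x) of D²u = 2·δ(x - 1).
|x - 1|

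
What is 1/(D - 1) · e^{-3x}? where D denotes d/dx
- \frac{e^{- 3 x}}{4}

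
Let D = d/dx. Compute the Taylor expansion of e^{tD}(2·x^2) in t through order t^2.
2 t^{2} + 4 t x + 2 x^{2}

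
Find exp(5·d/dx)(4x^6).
4 x^{6} + 120 x^{5} + 1500 x^{4} + 10000 x^{3} + 37500 x^{2} + 75000 x + 62500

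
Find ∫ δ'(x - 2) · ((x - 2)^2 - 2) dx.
0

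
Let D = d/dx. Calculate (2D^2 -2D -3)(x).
- 3 x - 2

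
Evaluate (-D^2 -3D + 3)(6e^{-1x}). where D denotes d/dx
30 e^{- x}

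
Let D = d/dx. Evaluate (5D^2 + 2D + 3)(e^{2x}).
27 e^{2 x}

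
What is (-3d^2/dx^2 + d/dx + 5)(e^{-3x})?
- 25 e^{- 3 x}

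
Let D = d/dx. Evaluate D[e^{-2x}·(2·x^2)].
4 x \left(1 - x\right) e^{- 2 x}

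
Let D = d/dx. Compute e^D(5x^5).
5 x^{5} + 25 x^{4} + 50 x^{3} + 50 x^{2} + 25 x + 5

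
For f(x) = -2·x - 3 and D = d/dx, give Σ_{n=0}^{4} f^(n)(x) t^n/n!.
- 2 t - 2 x - 3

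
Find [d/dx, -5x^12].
- 60 x^{11}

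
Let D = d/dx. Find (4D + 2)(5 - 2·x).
2 - 4 x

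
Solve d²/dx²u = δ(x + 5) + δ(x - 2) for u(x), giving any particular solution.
\frac{|x + 5|}{2} + \frac{|x - 2|}{2}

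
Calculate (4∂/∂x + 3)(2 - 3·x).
- 9 x - 6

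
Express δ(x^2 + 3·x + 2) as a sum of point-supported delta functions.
\frac{\delta(x + 2) + \delta(x + 1)}{1}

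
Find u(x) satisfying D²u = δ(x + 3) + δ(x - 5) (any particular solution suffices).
\frac{|x + 3|}{2} + \frac{|x - 5|}{2}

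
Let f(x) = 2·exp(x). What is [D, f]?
2 e^{x}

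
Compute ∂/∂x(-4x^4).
- 16 x^{3}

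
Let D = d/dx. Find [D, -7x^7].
- 49 x^{6}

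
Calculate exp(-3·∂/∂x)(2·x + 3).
2 x - 3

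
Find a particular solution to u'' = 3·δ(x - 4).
\frac{3|x - 4|}{2}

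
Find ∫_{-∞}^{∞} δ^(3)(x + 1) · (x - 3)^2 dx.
0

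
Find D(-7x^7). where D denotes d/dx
- 49 x^{6}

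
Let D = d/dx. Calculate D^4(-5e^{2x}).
- 80 e^{2 x}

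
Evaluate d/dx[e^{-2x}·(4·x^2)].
8 x \left(1 - x\right) e^{- 2 x}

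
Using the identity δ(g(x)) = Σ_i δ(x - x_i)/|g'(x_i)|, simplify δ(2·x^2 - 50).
\frac{\delta(x - 5) + \delta(x + 5)}{20}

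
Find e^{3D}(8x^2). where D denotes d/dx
8 x^{2} + 48 x + 72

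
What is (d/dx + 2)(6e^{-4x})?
- 12 e^{- 4 x}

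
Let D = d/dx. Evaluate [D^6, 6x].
36D^{5}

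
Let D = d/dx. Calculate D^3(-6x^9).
- 3024 x^{6}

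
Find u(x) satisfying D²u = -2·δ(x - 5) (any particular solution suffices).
-|x - 5|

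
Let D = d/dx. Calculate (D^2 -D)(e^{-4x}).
20 e^{- 4 x}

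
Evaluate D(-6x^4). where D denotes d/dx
- 24 x^{3}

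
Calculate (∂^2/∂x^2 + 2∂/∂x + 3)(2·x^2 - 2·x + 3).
6 x^{2} + 2 x + 9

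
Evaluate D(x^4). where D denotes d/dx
4 x^{3}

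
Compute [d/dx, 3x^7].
21 x^{6}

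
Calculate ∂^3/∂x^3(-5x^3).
-30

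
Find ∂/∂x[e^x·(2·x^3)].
2 x^{2} \left(x + 3\right) e^{x}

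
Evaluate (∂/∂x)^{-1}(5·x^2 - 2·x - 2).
\frac{5 x^{3}}{3} - x^{2} - 2 x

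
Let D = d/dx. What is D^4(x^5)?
120 x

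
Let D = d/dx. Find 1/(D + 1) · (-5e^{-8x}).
\frac{5 e^{- 8 x}}{7}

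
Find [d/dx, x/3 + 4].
\frac{1}{3}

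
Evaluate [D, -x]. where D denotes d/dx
-1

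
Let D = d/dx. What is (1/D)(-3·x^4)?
- \frac{3 x^{5}}{5}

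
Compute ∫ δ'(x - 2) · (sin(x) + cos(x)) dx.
- \cos{\left(2 \right)} + \sin{\left(2 \right)}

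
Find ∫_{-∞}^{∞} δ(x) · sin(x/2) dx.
0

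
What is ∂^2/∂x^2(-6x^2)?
-12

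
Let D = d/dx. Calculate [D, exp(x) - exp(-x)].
2 \cosh{\left(x \right)}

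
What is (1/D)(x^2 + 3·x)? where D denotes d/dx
\frac{x^{3}}{3} + \frac{3 x^{2}}{2}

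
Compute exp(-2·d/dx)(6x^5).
6 x^{5} - 60 x^{4} + 240 x^{3} - 480 x^{2} + 480 x - 192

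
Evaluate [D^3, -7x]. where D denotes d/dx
-21D^{2}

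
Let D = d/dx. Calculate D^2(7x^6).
210 x^{4}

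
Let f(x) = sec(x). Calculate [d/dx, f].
\tan{\left(x \right)} \sec{\left(x \right)}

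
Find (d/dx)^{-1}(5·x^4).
x^{5}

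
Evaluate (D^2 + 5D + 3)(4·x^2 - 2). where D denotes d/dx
12 x^{2} + 40 x + 2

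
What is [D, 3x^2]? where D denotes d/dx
6 x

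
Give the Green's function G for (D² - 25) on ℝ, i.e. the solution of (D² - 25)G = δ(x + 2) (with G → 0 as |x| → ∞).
-\frac{e^{-5|x + 2|}}{10}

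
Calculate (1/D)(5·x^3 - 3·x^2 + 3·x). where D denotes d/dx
\frac{5 x^{4}}{4} - x^{3} + \frac{3 x^{2}}{2}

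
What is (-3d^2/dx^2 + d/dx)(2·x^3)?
6 x \left(x - 6\right)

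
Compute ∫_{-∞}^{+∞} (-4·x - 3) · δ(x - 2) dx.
-11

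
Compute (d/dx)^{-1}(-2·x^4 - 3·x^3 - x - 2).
- \frac{2 x^{5}}{5} - \frac{3 x^{4}}{4} - \frac{x^{2}}{2} - 2 x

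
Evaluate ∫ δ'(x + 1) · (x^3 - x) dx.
-2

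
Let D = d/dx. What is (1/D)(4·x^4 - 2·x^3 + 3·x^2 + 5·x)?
\frac{4 x^{5}}{5} - \frac{x^{4}}{2} + x^{3} + \frac{5 x^{2}}{2}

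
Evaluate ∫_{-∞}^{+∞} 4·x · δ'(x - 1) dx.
-4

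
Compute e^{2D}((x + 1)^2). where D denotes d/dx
x^{2} + 6 x + 9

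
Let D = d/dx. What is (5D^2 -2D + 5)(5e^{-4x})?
465 e^{- 4 x}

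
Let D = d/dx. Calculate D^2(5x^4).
60 x^{2}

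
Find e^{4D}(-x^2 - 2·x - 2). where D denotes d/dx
- x^{2} - 10 x - 26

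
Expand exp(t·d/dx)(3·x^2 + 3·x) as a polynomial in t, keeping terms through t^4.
3 t^{2} + 3 t \left(2 x + 1\right) + 3 x^{2} + 3 x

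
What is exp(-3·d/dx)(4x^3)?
4 x^{3} - 36 x^{2} + 108 x - 108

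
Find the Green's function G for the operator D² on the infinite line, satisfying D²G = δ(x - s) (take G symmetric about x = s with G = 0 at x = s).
\frac{|x - s|}{2}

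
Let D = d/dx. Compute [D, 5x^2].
10 x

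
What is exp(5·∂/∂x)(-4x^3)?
- 4 x^{3} - 60 x^{2} - 300 x - 500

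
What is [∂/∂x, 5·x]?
5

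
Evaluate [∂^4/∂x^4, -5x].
-20\frac{d^{3}}{dx^{3}}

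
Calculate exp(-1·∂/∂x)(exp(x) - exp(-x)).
- e^{1 - x} + e^{x - 1}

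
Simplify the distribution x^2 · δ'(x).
0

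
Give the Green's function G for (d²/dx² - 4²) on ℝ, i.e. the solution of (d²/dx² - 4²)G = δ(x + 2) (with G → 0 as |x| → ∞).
-\frac{e^{-4|x + 2|}}{8}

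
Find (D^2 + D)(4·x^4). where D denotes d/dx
16 x^{2} \left(x + 3\right)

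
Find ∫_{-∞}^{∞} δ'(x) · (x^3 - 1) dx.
0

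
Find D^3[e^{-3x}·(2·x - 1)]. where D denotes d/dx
27 \left(3 - 2 x\right) e^{- 3 x}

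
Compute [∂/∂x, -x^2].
- 2 x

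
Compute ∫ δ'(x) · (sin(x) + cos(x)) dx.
-1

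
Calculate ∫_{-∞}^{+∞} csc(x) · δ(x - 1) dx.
\csc{\left(1 \right)}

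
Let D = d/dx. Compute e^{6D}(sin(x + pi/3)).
\sin{\left(x + \frac{\pi}{3} + 6 \right)}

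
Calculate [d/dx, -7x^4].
- 28 x^{3}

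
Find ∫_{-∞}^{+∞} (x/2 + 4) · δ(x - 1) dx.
\frac{9}{2}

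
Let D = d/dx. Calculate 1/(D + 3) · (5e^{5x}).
\frac{5 e^{5 x}}{8}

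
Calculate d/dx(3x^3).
9 x^{2}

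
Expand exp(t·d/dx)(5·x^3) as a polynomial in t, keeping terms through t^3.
5 t^{3} + 15 t^{2} x + 15 t x^{2} + 5 x^{3}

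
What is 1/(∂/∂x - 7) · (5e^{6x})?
- 5 e^{6 x}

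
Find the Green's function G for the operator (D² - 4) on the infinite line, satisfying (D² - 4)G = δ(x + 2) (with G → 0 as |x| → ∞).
-\frac{e^{-2|x + 2|}}{4}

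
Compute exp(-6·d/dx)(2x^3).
2 x^{3} - 36 x^{2} + 216 x - 432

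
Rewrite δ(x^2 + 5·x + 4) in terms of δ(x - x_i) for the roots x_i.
\frac{\delta(x + 1) + \delta(x + 4)}{3}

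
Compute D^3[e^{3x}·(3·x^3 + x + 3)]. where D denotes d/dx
\left(81 x^{3} + 243 x^{2} + 189 x + 126\right) e^{3 x}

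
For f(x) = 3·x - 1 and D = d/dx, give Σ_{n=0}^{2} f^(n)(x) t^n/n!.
3 t + 3 x - 1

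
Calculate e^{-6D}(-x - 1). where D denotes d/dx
5 - x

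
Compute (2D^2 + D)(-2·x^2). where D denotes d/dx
- 4 x - 8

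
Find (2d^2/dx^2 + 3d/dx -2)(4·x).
12 - 8 x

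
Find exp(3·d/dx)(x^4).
x^{4} + 12 x^{3} + 54 x^{2} + 108 x + 81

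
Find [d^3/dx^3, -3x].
-9\frac{d^{2}}{dx^{2}}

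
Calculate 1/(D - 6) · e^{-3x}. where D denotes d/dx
- \frac{e^{- 3 x}}{9}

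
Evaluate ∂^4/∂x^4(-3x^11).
- 23760 x^{7}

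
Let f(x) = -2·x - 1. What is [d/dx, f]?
-2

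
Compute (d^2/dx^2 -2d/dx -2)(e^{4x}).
6 e^{4 x}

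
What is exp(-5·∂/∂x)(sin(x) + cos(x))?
\sqrt{2} \cos{\left(- x + \frac{\pi}{4} + 5 \right)}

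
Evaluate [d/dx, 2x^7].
14 x^{6}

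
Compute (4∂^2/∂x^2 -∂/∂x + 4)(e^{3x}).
37 e^{3 x}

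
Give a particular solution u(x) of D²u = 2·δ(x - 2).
|x - 2|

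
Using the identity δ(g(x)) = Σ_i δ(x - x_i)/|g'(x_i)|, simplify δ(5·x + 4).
\frac{\delta(x + 4/5)}{5}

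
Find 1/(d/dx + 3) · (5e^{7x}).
\frac{e^{7 x}}{2}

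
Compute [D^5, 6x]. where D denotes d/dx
30D^{4}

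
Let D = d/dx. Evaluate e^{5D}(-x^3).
- x^{3} - 15 x^{2} - 75 x - 125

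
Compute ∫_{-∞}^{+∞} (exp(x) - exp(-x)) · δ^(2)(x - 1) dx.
2 \sinh{\left(1 \right)}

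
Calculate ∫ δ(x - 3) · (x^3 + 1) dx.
28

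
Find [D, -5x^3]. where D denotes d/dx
- 15 x^{2}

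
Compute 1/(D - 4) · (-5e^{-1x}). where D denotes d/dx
e^{- x}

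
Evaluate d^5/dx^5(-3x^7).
- 7560 x^{2}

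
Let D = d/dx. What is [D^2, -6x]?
-12D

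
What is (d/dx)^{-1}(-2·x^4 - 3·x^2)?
- \frac{2 x^{5}}{5} - x^{3}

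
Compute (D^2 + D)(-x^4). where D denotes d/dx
4 x^{2} \left(- x - 3\right)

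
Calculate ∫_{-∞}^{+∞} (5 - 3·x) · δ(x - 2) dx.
-1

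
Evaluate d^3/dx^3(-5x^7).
- 1050 x^{4}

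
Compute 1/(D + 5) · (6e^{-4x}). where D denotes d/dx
6 e^{- 4 x}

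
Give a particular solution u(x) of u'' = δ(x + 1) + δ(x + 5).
\frac{|x + 1|}{2} + \frac{|x + 5|}{2}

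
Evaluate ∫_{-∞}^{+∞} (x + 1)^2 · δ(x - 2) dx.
9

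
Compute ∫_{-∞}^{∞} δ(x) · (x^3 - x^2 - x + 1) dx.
1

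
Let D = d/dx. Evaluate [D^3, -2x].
-6D^{2}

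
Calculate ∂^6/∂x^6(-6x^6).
-4320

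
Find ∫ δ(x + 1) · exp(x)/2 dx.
\frac{1}{2 e}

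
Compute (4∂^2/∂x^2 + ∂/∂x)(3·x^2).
6 x + 24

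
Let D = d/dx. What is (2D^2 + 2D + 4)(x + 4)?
4 x + 18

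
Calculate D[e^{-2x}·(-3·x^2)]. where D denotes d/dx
6 x \left(x - 1\right) e^{- 2 x}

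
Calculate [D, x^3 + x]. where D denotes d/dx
3 x^{2} + 1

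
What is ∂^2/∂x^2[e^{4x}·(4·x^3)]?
8 x \left(8 x^{2} + 12 x + 3\right) e^{4 x}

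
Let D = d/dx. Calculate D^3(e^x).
e^{x}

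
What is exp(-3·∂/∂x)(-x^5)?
- x^{5} + 15 x^{4} - 90 x^{3} + 270 x^{2} - 405 x + 243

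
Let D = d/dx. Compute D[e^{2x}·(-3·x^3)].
x^{2} \left(- 6 x - 9\right) e^{2 x}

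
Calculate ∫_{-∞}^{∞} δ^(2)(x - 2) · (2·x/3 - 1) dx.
0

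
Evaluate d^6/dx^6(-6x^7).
- 30240 x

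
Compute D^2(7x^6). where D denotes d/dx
210 x^{4}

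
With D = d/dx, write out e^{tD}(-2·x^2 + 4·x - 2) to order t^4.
- 2 t^{2} - 4 t \left(x - 1\right) - 2 x^{2} + 4 x - 2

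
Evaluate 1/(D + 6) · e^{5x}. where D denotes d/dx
\frac{e^{5 x}}{11}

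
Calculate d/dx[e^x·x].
\left(x + 1\right) e^{x}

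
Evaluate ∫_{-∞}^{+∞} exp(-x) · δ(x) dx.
1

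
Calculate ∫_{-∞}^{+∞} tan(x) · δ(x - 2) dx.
\tan{\left(2 \right)}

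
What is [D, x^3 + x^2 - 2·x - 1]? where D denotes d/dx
3 x^{2} + 2 x - 2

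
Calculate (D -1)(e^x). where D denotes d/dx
0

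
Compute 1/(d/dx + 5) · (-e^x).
- \frac{e^{x}}{6}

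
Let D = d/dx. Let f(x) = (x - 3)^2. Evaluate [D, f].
2 x - 6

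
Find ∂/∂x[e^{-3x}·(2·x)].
2 \left(1 - 3 x\right) e^{- 3 x}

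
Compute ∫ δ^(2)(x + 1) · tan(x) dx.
- 2 \tan^{3}{\left(1 \right)} - 2 \tan{\left(1 \right)}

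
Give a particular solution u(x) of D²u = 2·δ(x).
|x|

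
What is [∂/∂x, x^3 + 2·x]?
3 x^{2} + 2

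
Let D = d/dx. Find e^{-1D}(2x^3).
2 x^{3} - 6 x^{2} + 6 x - 2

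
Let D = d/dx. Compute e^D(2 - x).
1 - x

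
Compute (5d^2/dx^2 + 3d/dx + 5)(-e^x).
- 13 e^{x}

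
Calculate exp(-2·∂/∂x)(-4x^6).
- 4 x^{6} + 48 x^{5} - 240 x^{4} + 640 x^{3} - 960 x^{2} + 768 x - 256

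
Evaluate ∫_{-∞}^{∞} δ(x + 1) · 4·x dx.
-4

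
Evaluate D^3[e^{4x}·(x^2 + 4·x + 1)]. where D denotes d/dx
\left(64 x^{2} + 352 x + 280\right) e^{4 x}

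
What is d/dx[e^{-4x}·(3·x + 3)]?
3 \left(- 4 x - 3\right) e^{- 4 x}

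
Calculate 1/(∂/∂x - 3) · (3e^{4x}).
3 e^{4 x}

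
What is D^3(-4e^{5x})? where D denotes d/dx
- 500 e^{5 x}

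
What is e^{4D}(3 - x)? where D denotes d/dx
- x - 1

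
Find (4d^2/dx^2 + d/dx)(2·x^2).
4 x + 16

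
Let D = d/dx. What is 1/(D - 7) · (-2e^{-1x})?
\frac{e^{- x}}{4}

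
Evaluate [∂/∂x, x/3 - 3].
\frac{1}{3}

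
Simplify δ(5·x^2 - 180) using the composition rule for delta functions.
\frac{\delta(x - 6) + \delta(x + 6)}{60}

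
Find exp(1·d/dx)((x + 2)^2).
x^{2} + 6 x + 9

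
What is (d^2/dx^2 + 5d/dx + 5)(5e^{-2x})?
- 5 e^{- 2 x}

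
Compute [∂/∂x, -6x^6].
- 36 x^{5}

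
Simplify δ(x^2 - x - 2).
\frac{\delta(x + 1) + \delta(x - 2)}{3}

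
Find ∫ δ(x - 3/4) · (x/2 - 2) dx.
- \frac{13}{8}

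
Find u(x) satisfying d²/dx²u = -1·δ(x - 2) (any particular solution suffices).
-\frac{|x - 2|}{2}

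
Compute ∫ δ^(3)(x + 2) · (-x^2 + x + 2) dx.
0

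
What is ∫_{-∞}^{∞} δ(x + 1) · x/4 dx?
- \frac{1}{4}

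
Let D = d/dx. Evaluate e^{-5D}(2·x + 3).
2 x - 7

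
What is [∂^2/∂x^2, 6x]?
12\frac{d}{dx}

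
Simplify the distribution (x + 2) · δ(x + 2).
0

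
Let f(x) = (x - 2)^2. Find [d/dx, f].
2 x - 4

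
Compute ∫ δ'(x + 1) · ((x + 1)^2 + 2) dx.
0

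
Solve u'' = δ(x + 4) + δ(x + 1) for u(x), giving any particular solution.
\frac{|x + 4|}{2} + \frac{|x + 1|}{2}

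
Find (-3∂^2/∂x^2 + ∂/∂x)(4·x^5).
20 x^{3} \left(x - 12\right)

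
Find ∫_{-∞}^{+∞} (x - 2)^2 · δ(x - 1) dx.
1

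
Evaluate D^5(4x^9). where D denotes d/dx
60480 x^{4}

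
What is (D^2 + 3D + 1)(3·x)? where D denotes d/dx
3 x + 9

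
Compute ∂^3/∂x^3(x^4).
24 x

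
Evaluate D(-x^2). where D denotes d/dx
- 2 x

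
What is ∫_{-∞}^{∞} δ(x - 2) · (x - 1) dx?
1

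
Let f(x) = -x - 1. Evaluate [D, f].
-1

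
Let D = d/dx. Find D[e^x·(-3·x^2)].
3 x \left(- x - 2\right) e^{x}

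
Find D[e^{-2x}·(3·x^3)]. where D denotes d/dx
x^{2} \left(9 - 6 x\right) e^{- 2 x}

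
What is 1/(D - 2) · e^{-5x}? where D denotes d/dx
- \frac{e^{- 5 x}}{7}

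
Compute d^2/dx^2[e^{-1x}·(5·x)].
5 \left(x - 2\right) e^{- x}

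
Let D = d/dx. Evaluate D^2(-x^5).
- 20 x^{3}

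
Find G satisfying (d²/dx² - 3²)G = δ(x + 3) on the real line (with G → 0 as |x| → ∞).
-\frac{e^{-3|x + 3|}}{6}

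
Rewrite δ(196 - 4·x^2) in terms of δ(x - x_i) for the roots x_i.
\frac{\delta(x - 7) + \delta(x + 7)}{56}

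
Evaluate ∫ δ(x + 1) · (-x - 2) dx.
-1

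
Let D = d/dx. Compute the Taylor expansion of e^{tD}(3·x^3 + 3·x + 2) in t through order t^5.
3 t^{3} + 9 t^{2} x + 3 t \left(3 x^{2} + 1\right) + 3 x^{3} + 3 x + 2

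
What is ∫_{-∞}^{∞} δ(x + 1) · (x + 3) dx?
2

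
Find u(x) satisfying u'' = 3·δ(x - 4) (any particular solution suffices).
\frac{3|x - 4|}{2}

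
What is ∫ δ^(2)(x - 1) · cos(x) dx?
- \cos{\left(1 \right)}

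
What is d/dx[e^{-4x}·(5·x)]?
5 \left(1 - 4 x\right) e^{- 4 x}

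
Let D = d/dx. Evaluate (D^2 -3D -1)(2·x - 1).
- 2 x - 5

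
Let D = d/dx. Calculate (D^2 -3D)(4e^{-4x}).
112 e^{- 4 x}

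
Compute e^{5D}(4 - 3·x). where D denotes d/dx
- 3 x - 11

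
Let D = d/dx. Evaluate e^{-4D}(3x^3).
3 x^{3} - 36 x^{2} + 144 x - 192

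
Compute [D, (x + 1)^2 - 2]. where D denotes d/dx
2 x + 2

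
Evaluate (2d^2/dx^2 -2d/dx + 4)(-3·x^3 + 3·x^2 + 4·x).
- 12 x^{3} + 30 x^{2} - 32 x + 4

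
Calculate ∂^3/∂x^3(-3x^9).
- 1512 x^{6}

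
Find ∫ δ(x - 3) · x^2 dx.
9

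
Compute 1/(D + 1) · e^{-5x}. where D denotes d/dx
- \frac{e^{- 5 x}}{4}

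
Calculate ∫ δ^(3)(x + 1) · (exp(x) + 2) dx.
- \frac{1}{e}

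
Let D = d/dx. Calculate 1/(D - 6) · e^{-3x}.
- \frac{e^{- 3 x}}{9}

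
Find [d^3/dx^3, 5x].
15\frac{d^{2}}{dx^{2}}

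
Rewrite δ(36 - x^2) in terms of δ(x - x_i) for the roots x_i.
\frac{\delta(x - 6) + \delta(x + 6)}{12}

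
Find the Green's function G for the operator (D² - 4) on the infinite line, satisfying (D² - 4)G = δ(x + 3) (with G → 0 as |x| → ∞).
-\frac{e^{-2|x + 3|}}{4}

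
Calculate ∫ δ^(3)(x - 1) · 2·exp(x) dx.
- 2 e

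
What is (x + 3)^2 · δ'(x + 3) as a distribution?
0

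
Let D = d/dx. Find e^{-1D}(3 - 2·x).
5 - 2 x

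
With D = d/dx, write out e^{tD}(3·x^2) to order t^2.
3 t^{2} + 6 t x + 3 x^{2}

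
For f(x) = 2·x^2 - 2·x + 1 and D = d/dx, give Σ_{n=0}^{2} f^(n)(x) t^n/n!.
2 t^{2} + 2 t \left(2 x - 1\right) + 2 x^{2} - 2 x + 1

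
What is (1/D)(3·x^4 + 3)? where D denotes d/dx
\frac{3 x^{5}}{5} + 3 x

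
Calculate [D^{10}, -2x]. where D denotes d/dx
-20D^{9}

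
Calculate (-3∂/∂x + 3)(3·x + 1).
9 x - 6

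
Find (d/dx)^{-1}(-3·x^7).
- \frac{3 x^{8}}{8}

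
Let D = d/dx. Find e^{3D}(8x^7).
8 x^{7} + 168 x^{6} + 1512 x^{5} + 7560 x^{4} + 22680 x^{3} + 40824 x^{2} + 40824 x + 17496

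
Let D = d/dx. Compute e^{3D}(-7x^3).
- 7 x^{3} - 63 x^{2} - 189 x - 189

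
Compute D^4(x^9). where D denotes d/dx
3024 x^{5}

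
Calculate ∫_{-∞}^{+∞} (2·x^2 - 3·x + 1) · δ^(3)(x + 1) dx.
0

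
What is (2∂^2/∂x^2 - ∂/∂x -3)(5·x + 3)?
- 15 x - 14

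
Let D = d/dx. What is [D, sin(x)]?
\cos{\left(x \right)}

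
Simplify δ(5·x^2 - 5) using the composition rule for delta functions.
\frac{\delta(x - 1) + \delta(x + 1)}{10}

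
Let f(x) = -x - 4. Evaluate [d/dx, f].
-1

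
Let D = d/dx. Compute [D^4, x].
4D^{3}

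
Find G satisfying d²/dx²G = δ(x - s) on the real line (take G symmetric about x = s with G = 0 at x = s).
\frac{|x - s|}{2}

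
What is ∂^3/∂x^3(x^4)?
24 x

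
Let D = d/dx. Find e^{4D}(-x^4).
- x^{4} - 16 x^{3} - 96 x^{2} - 256 x - 256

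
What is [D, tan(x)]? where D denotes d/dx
\frac{1}{\cos^{2}{\left(x \right)}}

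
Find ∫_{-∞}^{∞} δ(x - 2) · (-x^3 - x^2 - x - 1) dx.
-15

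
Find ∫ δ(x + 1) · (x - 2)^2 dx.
9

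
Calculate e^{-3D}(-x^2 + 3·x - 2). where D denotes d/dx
- x^{2} + 9 x - 20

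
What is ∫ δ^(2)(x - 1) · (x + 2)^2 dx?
2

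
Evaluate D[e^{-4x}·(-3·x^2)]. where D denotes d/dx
6 x \left(2 x - 1\right) e^{- 4 x}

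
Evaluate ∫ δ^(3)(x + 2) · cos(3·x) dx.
27 \sin{\left(6 \right)}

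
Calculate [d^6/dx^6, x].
6\frac{d^{5}}{dx^{5}}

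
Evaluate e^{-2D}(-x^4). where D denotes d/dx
- x^{4} + 8 x^{3} - 24 x^{2} + 32 x - 16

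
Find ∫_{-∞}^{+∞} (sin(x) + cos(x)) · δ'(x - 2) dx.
- \cos{\left(2 \right)} + \sin{\left(2 \right)}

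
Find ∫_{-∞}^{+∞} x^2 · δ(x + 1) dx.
1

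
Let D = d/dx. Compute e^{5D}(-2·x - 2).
- 2 x - 12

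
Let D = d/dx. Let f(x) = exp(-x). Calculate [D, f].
- e^{- x}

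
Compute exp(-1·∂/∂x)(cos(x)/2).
\frac{\cos{\left(x - 1 \right)}}{2}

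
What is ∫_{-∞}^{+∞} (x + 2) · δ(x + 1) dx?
1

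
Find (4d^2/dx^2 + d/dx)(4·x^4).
16 x^{2} \left(x + 12\right)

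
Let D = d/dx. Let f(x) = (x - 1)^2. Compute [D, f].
2 x - 2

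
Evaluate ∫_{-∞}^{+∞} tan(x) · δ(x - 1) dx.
\tan{\left(1 \right)}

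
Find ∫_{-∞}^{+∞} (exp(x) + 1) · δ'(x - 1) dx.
- e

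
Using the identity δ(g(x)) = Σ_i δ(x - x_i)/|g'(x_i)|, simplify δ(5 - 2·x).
\frac{\delta(x - 5/2)}{2}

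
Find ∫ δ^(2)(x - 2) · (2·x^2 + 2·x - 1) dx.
4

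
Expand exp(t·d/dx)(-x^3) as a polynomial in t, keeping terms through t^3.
- t^{3} - 3 t^{2} x - 3 t x^{2} - x^{3}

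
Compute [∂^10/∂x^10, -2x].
-20\frac{d^{9}}{dx^{9}}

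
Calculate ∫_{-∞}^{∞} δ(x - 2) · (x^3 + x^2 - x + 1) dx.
11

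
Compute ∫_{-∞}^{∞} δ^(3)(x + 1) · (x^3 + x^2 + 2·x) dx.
-6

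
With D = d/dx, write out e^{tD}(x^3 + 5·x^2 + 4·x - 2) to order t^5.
t^{3} + t^{2} \left(3 x + 5\right) + t \left(3 x^{2} + 10 x + 4\right) + x^{3} + 5 x^{2} + 4 x - 2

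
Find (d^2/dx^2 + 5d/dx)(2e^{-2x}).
- 12 e^{- 2 x}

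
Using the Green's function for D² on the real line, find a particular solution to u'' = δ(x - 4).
\frac{|x - 4|}{2}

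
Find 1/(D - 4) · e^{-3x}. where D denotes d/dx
- \frac{e^{- 3 x}}{7}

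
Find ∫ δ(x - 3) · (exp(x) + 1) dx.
1 + e^{3}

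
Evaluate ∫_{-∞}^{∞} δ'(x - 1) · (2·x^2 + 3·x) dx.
-7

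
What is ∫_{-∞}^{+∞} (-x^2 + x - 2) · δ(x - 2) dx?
-4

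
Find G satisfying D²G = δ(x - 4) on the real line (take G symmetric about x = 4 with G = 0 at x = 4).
\frac{|x - 4|}{2}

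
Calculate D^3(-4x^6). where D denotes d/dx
- 480 x^{3}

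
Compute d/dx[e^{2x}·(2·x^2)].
4 x \left(x + 1\right) e^{2 x}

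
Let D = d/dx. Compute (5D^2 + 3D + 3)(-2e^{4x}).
- 190 e^{4 x}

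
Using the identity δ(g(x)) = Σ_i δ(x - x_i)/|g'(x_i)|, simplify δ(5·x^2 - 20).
\frac{\delta(x - 2) + \delta(x + 2)}{20}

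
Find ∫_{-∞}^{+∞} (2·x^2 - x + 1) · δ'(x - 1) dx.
-3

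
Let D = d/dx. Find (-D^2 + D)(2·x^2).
4 x - 4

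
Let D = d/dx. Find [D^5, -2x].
-10D^{4}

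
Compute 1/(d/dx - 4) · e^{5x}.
e^{5 x}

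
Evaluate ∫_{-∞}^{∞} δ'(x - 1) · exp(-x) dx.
e^{-1}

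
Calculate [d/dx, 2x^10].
20 x^{9}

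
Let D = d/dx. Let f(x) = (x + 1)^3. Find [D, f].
3 \left(x + 1\right)^{2}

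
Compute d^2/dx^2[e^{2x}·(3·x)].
12 \left(x + 1\right) e^{2 x}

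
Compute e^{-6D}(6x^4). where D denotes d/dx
6 x^{4} - 144 x^{3} + 1296 x^{2} - 5184 x + 7776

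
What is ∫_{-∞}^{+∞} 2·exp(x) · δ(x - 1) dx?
2 e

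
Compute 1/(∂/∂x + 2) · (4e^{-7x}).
- \frac{4 e^{- 7 x}}{5}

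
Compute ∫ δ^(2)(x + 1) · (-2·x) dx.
0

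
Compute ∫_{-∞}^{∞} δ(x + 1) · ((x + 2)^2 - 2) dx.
-1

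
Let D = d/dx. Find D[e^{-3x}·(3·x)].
3 \left(1 - 3 x\right) e^{- 3 x}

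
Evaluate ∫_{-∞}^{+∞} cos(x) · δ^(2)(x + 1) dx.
- \cos{\left(1 \right)}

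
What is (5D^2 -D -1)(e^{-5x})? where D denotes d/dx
129 e^{- 5 x}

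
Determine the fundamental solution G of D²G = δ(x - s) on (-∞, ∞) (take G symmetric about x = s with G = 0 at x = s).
\frac{|x - s|}{2}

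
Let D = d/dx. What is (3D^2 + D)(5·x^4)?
20 x^{2} \left(x + 9\right)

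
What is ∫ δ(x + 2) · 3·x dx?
-6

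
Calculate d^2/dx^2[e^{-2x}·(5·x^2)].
10 \left(2 x^{2} - 4 x + 1\right) e^{- 2 x}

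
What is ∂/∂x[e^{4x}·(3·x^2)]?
6 x \left(2 x + 1\right) e^{4 x}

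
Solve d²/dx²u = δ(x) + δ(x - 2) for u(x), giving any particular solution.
\frac{|x|}{2} + \frac{|x - 2|}{2}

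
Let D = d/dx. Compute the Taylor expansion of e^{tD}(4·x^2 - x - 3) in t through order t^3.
4 t^{2} + t \left(8 x - 1\right) + 4 x^{2} - x - 3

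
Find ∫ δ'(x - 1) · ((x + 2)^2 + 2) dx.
-6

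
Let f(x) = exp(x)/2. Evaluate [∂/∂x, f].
\frac{e^{x}}{2}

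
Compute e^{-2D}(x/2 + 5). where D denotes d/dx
\frac{x}{2} + 4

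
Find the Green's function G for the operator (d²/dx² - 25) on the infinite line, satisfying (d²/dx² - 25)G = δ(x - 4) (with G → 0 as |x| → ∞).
-\frac{e^{-5|x - 4|}}{10}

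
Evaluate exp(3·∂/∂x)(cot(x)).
\cot{\left(x + 3 \right)}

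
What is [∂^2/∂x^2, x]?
2\frac{d}{dx}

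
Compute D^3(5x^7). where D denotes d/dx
1050 x^{4}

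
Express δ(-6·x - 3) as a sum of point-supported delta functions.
\frac{\delta(x + 1/2)}{6}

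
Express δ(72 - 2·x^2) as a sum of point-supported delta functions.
\frac{\delta(x - 6) + \delta(x + 6)}{24}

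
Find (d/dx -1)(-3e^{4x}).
- 9 e^{4 x}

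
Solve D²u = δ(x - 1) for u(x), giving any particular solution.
\frac{|x - 1|}{2}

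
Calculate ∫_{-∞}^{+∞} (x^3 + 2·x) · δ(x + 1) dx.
-3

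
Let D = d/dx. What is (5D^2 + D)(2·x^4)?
8 x^{2} \left(x + 15\right)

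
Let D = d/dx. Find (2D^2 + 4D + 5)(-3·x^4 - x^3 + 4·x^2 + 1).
- 15 x^{4} - 53 x^{3} - 64 x^{2} + 20 x + 21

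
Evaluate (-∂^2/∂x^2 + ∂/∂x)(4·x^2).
8 x - 8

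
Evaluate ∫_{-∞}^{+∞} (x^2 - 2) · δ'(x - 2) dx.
-4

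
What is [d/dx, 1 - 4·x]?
-4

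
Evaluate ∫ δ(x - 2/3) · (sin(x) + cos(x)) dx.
\sqrt{2} \sin{\left(\frac{2}{3} + \frac{\pi}{4} \right)}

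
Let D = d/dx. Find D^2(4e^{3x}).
36 e^{3 x}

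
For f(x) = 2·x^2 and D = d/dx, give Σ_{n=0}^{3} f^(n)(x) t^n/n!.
2 t^{2} + 4 t x + 2 x^{2}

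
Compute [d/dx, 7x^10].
70 x^{9}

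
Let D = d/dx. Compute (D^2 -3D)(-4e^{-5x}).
- 160 e^{- 5 x}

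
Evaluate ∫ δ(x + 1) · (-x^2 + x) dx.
-2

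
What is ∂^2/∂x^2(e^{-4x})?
16 e^{- 4 x}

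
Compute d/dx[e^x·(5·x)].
5 \left(x + 1\right) e^{x}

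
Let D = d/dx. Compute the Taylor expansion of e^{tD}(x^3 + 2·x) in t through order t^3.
t^{3} + 3 t^{2} x + t \left(3 x^{2} + 2\right) + x^{3} + 2 x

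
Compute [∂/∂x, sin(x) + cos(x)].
- \sin{\left(x \right)} + \cos{\left(x \right)}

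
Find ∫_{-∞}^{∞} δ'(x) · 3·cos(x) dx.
0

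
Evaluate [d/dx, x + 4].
1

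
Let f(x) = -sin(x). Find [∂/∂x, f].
- \cos{\left(x \right)}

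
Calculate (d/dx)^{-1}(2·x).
x^{2}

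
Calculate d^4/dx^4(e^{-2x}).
16 e^{- 2 x}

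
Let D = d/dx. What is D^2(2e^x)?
2 e^{x}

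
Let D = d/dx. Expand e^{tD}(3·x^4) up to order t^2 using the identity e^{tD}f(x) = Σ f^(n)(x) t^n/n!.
3 x^{2} \left(6 t^{2} + 4 t x + x^{2}\right)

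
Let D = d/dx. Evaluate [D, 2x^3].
6 x^{2}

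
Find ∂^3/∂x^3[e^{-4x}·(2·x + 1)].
32 \left(1 - 4 x\right) e^{- 4 x}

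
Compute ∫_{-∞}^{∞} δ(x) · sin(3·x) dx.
0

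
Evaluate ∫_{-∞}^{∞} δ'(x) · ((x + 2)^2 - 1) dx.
-4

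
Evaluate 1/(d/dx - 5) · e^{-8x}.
- \frac{e^{- 8 x}}{13}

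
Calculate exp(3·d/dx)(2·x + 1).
2 x + 7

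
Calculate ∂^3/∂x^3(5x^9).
2520 x^{6}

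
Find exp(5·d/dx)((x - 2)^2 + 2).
x^{2} + 6 x + 11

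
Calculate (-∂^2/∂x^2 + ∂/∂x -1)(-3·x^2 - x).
3 x^{2} - 5 x + 5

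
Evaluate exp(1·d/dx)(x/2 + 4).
\frac{x}{2} + \frac{9}{2}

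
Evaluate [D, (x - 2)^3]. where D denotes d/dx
3 \left(x - 2\right)^{2}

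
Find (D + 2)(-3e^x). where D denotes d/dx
- 9 e^{x}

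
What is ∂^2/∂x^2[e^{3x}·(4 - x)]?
\left(30 - 9 x\right) e^{3 x}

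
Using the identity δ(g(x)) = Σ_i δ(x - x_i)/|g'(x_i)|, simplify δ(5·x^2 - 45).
\frac{\delta(x - 3) + \delta(x + 3)}{30}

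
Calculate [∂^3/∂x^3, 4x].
12\frac{d^{2}}{dx^{2}}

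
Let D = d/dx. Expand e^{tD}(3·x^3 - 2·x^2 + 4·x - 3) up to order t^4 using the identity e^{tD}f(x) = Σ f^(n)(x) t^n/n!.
3 t^{3} + t^{2} \left(9 x - 2\right) + t \left(9 x^{2} - 4 x + 4\right) + 3 x^{3} - 2 x^{2} + 4 x - 3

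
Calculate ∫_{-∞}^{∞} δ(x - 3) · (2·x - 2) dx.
4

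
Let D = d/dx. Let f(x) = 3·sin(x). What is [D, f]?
3 \cos{\left(x \right)}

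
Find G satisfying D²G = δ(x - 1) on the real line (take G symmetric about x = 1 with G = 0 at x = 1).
\frac{|x - 1|}{2}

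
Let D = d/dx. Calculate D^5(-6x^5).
-720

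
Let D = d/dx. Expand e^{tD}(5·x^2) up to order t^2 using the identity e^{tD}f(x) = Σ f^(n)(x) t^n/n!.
5 t^{2} + 10 t x + 5 x^{2}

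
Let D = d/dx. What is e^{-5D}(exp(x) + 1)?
e^{x - 5} + 1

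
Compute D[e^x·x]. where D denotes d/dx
\left(x + 1\right) e^{x}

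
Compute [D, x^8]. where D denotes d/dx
8 x^{7}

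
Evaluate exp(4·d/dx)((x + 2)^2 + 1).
x^{2} + 12 x + 37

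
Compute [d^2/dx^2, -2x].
-4\frac{d}{dx}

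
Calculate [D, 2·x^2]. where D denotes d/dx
4 x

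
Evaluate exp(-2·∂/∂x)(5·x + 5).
5 x - 5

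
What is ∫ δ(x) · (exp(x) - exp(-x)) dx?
0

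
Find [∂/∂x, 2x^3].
6 x^{2}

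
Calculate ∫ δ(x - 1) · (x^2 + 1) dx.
2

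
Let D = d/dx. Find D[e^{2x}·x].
\left(2 x + 1\right) e^{2 x}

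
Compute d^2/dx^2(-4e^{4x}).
- 64 e^{4 x}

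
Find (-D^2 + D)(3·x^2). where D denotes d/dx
6 x - 6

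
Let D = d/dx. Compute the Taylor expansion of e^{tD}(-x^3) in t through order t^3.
- t^{3} - 3 t^{2} x - 3 t x^{2} - x^{3}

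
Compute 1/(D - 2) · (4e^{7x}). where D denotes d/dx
\frac{4 e^{7 x}}{5}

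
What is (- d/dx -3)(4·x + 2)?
- 12 x - 10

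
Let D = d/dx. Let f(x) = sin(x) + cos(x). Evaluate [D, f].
- \sin{\left(x \right)} + \cos{\left(x \right)}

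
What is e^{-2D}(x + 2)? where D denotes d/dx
x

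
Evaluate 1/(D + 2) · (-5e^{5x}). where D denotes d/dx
- \frac{5 e^{5 x}}{7}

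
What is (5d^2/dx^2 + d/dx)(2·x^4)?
8 x^{2} \left(x + 15\right)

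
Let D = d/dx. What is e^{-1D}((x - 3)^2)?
x^{2} - 8 x + 16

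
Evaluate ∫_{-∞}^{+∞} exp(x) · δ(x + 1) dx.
e^{-1}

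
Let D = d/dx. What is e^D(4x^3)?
4 x^{3} + 12 x^{2} + 12 x + 4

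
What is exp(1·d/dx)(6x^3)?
6 x^{3} + 18 x^{2} + 18 x + 6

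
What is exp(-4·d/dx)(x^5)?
x^{5} - 20 x^{4} + 160 x^{3} - 640 x^{2} + 1280 x - 1024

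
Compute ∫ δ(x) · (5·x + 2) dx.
2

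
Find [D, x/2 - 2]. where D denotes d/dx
\frac{1}{2}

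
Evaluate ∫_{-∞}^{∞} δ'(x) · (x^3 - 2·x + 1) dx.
2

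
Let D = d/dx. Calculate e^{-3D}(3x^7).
3 x^{7} - 63 x^{6} + 567 x^{5} - 2835 x^{4} + 8505 x^{3} - 15309 x^{2} + 15309 x - 6561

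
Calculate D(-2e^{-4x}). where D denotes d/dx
8 e^{- 4 x}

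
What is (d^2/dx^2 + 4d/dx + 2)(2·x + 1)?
4 x + 10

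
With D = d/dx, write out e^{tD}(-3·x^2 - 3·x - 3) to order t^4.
- 3 t^{2} - 3 t \left(2 x + 1\right) - 3 x^{2} - 3 x - 3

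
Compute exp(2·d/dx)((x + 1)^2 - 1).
x^{2} + 6 x + 8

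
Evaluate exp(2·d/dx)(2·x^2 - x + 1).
2 x^{2} + 7 x + 7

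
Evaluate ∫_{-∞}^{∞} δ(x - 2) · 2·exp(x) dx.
2 e^{2}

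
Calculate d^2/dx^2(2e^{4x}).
32 e^{4 x}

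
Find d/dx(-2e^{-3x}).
6 e^{- 3 x}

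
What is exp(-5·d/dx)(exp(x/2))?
e^{\frac{x}{2} - \frac{5}{2}}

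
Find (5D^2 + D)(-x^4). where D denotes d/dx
4 x^{2} \left(- x - 15\right)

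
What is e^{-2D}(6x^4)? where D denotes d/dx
6 x^{4} - 48 x^{3} + 144 x^{2} - 192 x + 96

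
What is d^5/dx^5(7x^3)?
0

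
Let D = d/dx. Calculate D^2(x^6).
30 x^{4}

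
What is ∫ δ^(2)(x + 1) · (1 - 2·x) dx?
0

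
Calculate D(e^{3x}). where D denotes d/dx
3 e^{3 x}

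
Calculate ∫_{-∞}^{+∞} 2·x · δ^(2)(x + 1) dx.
0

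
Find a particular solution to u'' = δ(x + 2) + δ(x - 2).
\frac{|x + 2|}{2} + \frac{|x - 2|}{2}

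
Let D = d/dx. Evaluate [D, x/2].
\frac{1}{2}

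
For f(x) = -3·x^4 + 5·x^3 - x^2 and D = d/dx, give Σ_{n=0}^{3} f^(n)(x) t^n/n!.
t^{3} \left(5 - 12 x\right) + t^{2} \left(- 18 x^{2} + 15 x - 1\right) - t x \left(12 x^{2} - 15 x + 2\right) - 3 x^{4} + 5 x^{3} - x^{2}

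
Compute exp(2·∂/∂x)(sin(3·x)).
\sin{\left(3 x + 6 \right)}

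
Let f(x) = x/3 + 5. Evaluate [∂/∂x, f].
\frac{1}{3}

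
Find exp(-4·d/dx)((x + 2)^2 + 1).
x^{2} - 4 x + 5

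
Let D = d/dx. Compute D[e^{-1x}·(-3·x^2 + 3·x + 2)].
\left(3 x^{2} - 9 x + 1\right) e^{- x}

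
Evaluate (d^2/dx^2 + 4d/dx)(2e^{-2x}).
- 8 e^{- 2 x}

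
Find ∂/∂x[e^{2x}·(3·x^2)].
6 x \left(x + 1\right) e^{2 x}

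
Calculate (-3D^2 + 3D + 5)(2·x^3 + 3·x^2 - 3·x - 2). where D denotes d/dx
10 x^{3} + 33 x^{2} - 33 x - 37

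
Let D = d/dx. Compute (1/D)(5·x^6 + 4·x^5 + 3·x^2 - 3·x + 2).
\frac{5 x^{7}}{7} + \frac{2 x^{6}}{3} + x^{3} - \frac{3 x^{2}}{2} + 2 x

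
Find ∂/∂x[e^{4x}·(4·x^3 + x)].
\left(16 x^{3} + 12 x^{2} + 4 x + 1\right) e^{4 x}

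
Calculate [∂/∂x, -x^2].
- 2 x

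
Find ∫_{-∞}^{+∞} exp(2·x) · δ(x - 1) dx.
e^{2}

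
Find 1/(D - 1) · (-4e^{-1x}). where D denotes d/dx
2 e^{- x}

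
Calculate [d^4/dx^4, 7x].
28\frac{d^{3}}{dx^{3}}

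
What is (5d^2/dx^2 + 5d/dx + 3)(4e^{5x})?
612 e^{5 x}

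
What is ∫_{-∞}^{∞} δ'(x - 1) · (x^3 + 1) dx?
-3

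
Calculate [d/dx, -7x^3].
- 21 x^{2}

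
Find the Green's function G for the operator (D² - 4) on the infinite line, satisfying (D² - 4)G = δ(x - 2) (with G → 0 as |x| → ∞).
-\frac{e^{-2|x - 2|}}{4}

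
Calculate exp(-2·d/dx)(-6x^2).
- 6 x^{2} + 24 x - 24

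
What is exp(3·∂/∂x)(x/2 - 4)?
\frac{x}{2} - \frac{5}{2}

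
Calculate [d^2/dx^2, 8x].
16\frac{d}{dx}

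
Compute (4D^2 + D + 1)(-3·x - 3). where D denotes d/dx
- 3 x - 6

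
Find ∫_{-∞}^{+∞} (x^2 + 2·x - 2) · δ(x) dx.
-2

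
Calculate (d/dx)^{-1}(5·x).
\frac{5 x^{2}}{2}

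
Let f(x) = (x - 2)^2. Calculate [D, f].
2 x - 4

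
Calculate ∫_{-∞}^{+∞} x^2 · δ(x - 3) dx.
9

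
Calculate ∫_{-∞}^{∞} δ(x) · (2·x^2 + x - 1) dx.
-1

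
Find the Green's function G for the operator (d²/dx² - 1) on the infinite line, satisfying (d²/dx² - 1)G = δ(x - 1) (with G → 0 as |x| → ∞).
-\frac{e^{-|x - 1|}}{2}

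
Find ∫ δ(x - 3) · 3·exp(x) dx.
3 e^{3}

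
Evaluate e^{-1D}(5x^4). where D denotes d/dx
5 x^{4} - 20 x^{3} + 30 x^{2} - 20 x + 5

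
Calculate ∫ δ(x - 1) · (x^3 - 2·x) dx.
-1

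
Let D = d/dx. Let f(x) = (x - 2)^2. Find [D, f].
2 x - 4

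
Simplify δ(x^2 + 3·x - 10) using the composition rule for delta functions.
\frac{\delta(x - 2) + \delta(x + 5)}{7}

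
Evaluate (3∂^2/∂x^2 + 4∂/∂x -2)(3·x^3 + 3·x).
- 6 x^{3} + 36 x^{2} + 48 x + 12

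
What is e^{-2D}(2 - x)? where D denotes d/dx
4 - x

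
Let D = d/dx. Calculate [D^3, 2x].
6D^{2}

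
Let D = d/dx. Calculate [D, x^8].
8 x^{7}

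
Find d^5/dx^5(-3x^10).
- 90720 x^{5}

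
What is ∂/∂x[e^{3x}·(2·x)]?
\left(6 x + 2\right) e^{3 x}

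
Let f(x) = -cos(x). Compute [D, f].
\sin{\left(x \right)}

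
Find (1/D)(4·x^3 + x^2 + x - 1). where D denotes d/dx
x^{4} + \frac{x^{3}}{3} + \frac{x^{2}}{2} - x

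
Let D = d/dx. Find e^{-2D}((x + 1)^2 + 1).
x^{2} - 2 x + 2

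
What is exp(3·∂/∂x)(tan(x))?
\tan{\left(x + 3 \right)}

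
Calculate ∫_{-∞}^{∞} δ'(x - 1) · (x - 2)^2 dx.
2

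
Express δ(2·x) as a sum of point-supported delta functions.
\frac{\delta(x)}{2}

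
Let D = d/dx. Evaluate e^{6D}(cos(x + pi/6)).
\cos{\left(x + \frac{\pi}{6} + 6 \right)}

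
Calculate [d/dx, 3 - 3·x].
-3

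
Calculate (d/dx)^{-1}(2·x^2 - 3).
\frac{2 x^{3}}{3} - 3 x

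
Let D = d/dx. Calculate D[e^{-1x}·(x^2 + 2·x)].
\left(2 - x^{2}\right) e^{- x}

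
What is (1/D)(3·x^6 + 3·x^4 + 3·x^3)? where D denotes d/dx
\frac{3 x^{7}}{7} + \frac{3 x^{5}}{5} + \frac{3 x^{4}}{4}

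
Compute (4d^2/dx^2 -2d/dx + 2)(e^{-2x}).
22 e^{- 2 x}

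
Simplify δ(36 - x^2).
\frac{\delta(x - 6) + \delta(x + 6)}{12}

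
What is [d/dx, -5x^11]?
- 55 x^{10}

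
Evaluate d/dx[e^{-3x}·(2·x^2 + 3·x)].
\left(- 6 x^{2} - 5 x + 3\right) e^{- 3 x}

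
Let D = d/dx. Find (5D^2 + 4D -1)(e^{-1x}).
0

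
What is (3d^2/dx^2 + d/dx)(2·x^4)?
8 x^{2} \left(x + 9\right)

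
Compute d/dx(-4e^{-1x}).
4 e^{- x}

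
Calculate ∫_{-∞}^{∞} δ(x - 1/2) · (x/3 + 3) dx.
\frac{19}{6}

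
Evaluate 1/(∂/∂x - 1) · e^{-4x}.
- \frac{e^{- 4 x}}{5}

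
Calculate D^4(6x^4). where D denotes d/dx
144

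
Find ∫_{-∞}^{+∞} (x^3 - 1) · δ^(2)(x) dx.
0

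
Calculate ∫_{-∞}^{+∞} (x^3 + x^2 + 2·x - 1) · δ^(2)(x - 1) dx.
8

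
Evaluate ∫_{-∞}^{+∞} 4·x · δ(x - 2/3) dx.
\frac{8}{3}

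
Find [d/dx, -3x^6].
- 18 x^{5}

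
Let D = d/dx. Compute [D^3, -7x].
-21D^{2}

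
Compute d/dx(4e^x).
4 e^{x}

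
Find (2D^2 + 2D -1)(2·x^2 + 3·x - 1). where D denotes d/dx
- 2 x^{2} + 5 x + 15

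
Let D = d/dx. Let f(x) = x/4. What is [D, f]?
\frac{1}{4}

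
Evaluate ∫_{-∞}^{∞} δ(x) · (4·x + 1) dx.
1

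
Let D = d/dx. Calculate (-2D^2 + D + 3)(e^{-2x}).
- 7 e^{- 2 x}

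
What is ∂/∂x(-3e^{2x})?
- 6 e^{2 x}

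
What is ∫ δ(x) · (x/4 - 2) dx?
-2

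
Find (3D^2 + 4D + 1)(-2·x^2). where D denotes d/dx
- 2 x^{2} - 16 x - 12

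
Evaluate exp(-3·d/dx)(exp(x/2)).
e^{\frac{x}{2} - \frac{3}{2}}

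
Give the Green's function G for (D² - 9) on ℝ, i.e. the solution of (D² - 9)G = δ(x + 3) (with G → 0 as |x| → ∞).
-\frac{e^{-3|x + 3|}}{6}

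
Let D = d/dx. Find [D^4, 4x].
16D^{3}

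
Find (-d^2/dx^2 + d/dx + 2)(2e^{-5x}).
- 56 e^{- 5 x}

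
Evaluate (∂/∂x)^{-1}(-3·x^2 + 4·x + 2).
- x^{3} + 2 x^{2} + 2 x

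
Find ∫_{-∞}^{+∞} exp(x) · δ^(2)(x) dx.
1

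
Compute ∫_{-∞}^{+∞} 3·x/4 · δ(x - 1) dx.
\frac{3}{4}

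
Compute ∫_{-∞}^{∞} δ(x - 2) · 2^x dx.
4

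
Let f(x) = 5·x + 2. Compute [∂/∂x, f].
5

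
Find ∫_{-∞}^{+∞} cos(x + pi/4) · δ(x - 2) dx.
\cos{\left(\frac{\pi}{4} + 2 \right)}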